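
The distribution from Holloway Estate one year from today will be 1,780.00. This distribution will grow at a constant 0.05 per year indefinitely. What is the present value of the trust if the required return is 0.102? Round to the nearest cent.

34230.77

Growing perpetuity: P = D₁ / (r − g) = 1,780.0000 / (0.102 − 0.05) = 34,230.77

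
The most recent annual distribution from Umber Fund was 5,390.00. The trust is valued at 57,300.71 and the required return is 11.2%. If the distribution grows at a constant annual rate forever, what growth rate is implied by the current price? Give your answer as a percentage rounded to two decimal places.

1.64%

P = D₀(1+g)/(r−g) ⇒ P(r−g) = D₀(1+g) ⇒ g(P+D₀) = P·r − D₀
g = (P·r − D₀)/(P + D₀) = (57,300.71×0.112 − 5,390.00) / (57,300.71 + 5,390.00) = 0.016393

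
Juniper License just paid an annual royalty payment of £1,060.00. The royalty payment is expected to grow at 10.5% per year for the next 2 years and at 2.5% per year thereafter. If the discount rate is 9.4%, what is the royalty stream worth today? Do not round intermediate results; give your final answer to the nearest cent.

D_1 = 1171.30000
D_2 = 1294.28650
Terminal value at year 2: TV = D_2×(1+g_2)/(r−g_2) = 1326.64366/0.069 = 19226.71975
P_0 = D_1/(1+r)^1 + D_2/(1+r)^2 + TV/(1+r)^2
    = 1070.65814 + 1081.42344 + 16064.62351 = 18216.70508

£18216.71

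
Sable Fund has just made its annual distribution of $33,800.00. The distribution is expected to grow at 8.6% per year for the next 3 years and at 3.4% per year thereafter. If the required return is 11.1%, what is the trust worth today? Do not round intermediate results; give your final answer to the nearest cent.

$520834.29

D_1 = 36706.80000
D_2 = 39863.58480
D_3 = 43291.85309
Terminal value at year 3: TV = D_3×(1+g_2)/(r−g_2) = 44763.77610/0.077 = 581347.74153
P_0 = D_1/(1+r)^1 + D_2/(1+r)^2 + D_3/(1+r)^3 + TV/(1+r)^3
    = 33039.42394 + 32295.96256 + 31569.23073 + 423929.66976 = 520834.28699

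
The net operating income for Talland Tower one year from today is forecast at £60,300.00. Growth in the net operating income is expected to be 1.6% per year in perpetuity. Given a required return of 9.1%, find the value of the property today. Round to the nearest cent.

Growing perpetuity: P = D₁ / (r − g) = £60,300.0000 / (0.091 − 0.016) = £804,000.00

£804000.00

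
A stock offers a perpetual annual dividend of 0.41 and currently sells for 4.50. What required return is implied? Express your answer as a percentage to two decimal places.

9.11%

P = C/r ⇒ r = C/P = 0.41/4.50 = 0.091111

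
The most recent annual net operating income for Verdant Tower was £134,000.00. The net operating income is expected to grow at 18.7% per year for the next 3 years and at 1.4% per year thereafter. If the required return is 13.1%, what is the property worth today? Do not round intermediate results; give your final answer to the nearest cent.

£1785660.80

D_1 = 159058.00000
D_2 = 188801.84600
D_3 = 224107.79120
Terminal value at year 3: TV = D_3×(1+g_2)/(r−g_2) = 227245.30028/0.117 = 1942267.52375
P_0 = D_1/(1+r)^1 + D_2/(1+r)^2 + D_3/(1+r)^3 + TV/(1+r)^3
    = 140634.83643 + 147598.18819 + 154906.32129 + 1342521.45118 = 1785660.79708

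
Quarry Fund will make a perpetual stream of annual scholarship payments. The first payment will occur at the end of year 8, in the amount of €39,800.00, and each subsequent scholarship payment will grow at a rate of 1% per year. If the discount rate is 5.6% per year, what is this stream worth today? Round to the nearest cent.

Value at end of year 7: C₁ / (r − g) = €39,800.00 / (0.056 − 0.01) = €865,217.3913
Discount to today: PV = €865,217.3913 / (1 + 0.056)^7 = €865,217.3913 / 1.464359 = €590,850.78

€590850.78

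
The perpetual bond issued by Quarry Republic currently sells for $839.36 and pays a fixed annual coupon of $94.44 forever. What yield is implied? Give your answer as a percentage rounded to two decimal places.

P = C/r ⇒ r = C/P = $94.44/$839.36 = 0.112514

11.25%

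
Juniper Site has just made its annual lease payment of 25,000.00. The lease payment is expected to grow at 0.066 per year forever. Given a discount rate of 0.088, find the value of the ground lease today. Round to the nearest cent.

D₁ = D₀ × (1 + g) = 25,000.00 × 1.066 = 26,650.0000
Growing perpetuity: P = D₁ / (r − g) = 26,650.0000 / (0.088 − 0.066) = 1,211,363.64

1211363.64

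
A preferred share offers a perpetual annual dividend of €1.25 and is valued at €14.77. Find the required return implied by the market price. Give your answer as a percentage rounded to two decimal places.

8.46%

P = C/r ⇒ r = C/P = €1.25/€14.77 = 0.084631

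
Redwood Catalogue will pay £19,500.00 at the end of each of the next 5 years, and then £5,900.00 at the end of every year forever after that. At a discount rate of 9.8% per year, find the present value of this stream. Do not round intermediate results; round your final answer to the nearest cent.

PV of 5-year annuity: £19,500.00 × [1 − (1+0.098)^−5] / 0.098 = 74299.57992
Perpetuity value at year 5: £5,900.00 / 0.098 = 60204.08163
PV of perpetuity: 60204.08163 / (1+0.098)^5 = 37723.69591
Total PV = 74299.57992 + 37723.69591 = 112023.27584

£112023.28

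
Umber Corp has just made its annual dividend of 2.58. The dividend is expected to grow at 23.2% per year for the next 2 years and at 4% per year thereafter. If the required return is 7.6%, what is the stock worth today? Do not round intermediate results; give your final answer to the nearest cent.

D_1 = 3.17856
D_2 = 3.91599
Terminal value at year 2: TV = D_2×(1+g_2)/(r−g_2) = 4.07263/0.036 = 113.12848
P_0 = D_1/(1+r)^1 + D_2/(1+r)^2 + TV/(1+r)^2
    = 2.95405 + 3.38233 + 97.71189 = 104.04828

104.05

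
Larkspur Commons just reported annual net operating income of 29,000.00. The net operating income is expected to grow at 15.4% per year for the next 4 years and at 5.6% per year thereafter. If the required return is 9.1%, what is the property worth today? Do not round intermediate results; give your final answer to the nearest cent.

D_1 = 33466.00000
D_2 = 38619.76400
D_3 = 44567.20766
D_4 = 51430.55764
Terminal value at year 4: TV = D_4×(1+g_2)/(r−g_2) = 54310.66886/0.035 = 1551733.39607
P_0 = D_1/(1+r)^1 + D_2/(1+r)^2 + D_3/(1+r)^3 + D_4/(1+r)^4 + TV/(1+r)^4
    = 30674.61045 + 32445.92159 + 34319.51743 + 36301.30442 + 1095262.21321 = 1229003.56710

1229003.57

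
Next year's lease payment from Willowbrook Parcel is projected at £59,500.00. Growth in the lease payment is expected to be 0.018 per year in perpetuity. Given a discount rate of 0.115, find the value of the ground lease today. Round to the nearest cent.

£613402.06

Growing perpetuity: P = D₁ / (r − g) = £59,500.0000 / (0.115 − 0.018) = £613,402.06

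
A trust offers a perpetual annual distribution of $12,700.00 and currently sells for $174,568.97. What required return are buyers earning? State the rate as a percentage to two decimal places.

7.28%

P = C/r ⇒ r = C/P = $12,700.00/$174,568.97 = 0.072751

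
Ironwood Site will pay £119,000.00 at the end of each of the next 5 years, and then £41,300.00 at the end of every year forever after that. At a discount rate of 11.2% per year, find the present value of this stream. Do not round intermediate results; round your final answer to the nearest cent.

PV of 5-year annuity: £119,000.00 × [1 − (1+0.112)^−5] / 0.112 = 437607.94573
Perpetuity value at year 5: £41,300.00 / 0.112 = 368750.00000
PV of perpetuity: 368750.00000 / (1+0.112)^5 = 216874.30119
Total PV = 437607.94573 + 216874.30119 = 654482.24692

£654482.25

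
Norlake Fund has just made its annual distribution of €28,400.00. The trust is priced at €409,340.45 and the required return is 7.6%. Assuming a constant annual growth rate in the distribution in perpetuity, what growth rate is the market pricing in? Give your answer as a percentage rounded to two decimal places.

P = D₀(1+g)/(r−g) ⇒ P(r−g) = D₀(1+g) ⇒ g(P+D₀) = P·r − D₀
g = (P·r − D₀)/(P + D₀) = (€409,340.45×0.076 − €28,400.00) / (€409,340.45 + €28,400.00) = 0.006191

0.62%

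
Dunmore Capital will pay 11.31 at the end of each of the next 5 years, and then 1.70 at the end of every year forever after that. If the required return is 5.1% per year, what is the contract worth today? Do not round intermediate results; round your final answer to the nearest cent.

74.82

PV of 5-year annuity: 11.31 × [1 − (1+0.051)^−5] / 0.051 = 48.83132
Perpetuity value at year 5: 1.70 / 0.051 = 33.33333
PV of perpetuity: 33.33333 / (1+0.051)^5 = 25.99352
Total PV = 48.83132 + 25.99352 = 74.82484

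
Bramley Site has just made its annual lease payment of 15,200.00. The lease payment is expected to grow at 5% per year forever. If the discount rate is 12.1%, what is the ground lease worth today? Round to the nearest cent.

224788.73

D₁ = D₀ × (1 + g) = 15,200.00 × 1.05 = 15,960.0000
Growing perpetuity: P = D₁ / (r − g) = 15,960.0000 / (0.121 − 0.05) = 224,788.73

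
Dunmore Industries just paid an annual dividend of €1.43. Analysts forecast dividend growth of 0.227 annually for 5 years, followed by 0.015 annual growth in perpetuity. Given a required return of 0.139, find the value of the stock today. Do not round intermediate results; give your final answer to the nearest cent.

D_1 = 1.75461
D_2 = 2.15291
D_3 = 2.64162
D_4 = 3.24126
D_5 = 3.97703
Terminal value at year 5: TV = D_5×(1+g_2)/(r−g_2) = 4.03669/0.124 = 32.55391
P_0 = D_1/(1+r)^1 + D_2/(1+r)^2 + D_3/(1+r)^3 + D_4/(1+r)^4 + D_5/(1+r)^5 + TV/(1+r)^5
    = 1.54048 + 1.65950 + 1.78772 + 1.92584 + 2.07463 + 16.98183 = 25.97000

€25.97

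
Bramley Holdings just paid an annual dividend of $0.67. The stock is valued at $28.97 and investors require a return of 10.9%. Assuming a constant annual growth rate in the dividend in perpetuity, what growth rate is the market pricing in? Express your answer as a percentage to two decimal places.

P = D₀(1+g)/(r−g) ⇒ P(r−g) = D₀(1+g) ⇒ g(P+D₀) = P·r − D₀
g = (P·r − D₀)/(P + D₀) = ($28.97×0.109 − $0.67) / ($28.97 + $0.67) = 0.083932

8.39%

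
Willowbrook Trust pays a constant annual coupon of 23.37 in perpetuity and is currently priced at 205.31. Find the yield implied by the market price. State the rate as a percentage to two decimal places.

11.38%

P = C/r ⇒ r = C/P = 23.37/205.31 = 0.113828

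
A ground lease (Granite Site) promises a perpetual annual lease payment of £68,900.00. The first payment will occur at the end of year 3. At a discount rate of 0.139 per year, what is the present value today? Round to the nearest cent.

£382082.35

Value at end of year 2: C / r = £68,900.00 / 0.139 = £495,683.4532
Discount to today: PV = £495,683.4532 / (1 + 0.139)^2 = £495,683.4532 / 1.297321 = £382,082.35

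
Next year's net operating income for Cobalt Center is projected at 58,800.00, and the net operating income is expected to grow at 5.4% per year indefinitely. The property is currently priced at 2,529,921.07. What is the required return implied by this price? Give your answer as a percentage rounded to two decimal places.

7.72%

P = D₁/(r − g) ⇒ r = D₁/P + g = 58,800.0000/2,529,921.07 + 0.054 = 0.023242 + 0.054 = 0.077242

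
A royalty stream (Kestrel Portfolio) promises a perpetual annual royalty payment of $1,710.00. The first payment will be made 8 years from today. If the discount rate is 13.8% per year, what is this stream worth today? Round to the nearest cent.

$5013.27

Value at end of year 7: C / r = $1,710.00 / 0.138 = $12,391.3043
Discount to today: PV = $12,391.3043 / (1 + 0.138)^7 = $12,391.3043 / 2.471700 = $5,013.27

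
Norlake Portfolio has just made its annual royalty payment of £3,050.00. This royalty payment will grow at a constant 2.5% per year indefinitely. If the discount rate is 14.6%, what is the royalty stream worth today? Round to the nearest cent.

£25836.78

D₁ = D₀ × (1 + g) = £3,050.00 × 1.025 = £3,126.2500
Growing perpetuity: P = D₁ / (r − g) = £3,126.2500 / (0.146 − 0.025) = £25,836.78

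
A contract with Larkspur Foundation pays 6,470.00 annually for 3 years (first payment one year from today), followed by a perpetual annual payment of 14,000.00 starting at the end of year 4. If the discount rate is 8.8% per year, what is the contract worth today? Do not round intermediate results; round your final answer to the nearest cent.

139962.11

PV of 3-year annuity: 6,470.00 × [1 − (1+0.088)^−3] / 0.088 = 16436.02939
Perpetuity value at year 3: 14,000.00 / 0.088 = 159090.90909
PV of perpetuity: 159090.90909 / (1+0.088)^3 = 123526.08506
Total PV = 16436.02939 + 123526.08506 = 139962.11445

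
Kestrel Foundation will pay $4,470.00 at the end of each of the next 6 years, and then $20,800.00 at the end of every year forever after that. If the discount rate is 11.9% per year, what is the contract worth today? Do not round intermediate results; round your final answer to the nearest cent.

$107460.05

PV of 6-year annuity: $4,470.00 × [1 − (1+0.119)^−6] / 0.119 = 18430.15865
Perpetuity value at year 6: $20,800.00 / 0.119 = 174789.91597
PV of perpetuity: 174789.91597 / (1+0.119)^6 = 89029.89361
Total PV = 18430.15865 + 89029.89361 = 107460.05226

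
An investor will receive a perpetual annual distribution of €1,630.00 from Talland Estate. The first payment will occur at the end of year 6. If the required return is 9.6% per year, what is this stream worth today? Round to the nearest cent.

Value at end of year 5: C / r = €1,630.00 / 0.096 = €16,979.1667
Discount to today: PV = €16,979.1667 / (1 + 0.096)^5 = €16,979.1667 / 1.581440 = €10,736.52

€10736.52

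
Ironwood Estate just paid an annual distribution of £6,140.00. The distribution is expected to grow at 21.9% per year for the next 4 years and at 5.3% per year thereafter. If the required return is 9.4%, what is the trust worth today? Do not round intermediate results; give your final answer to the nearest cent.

£275509.12

D_1 = 7484.66000
D_2 = 9123.80054
D_3 = 11121.91286
D_4 = 13557.61177
Terminal value at year 4: TV = D_4×(1+g_2)/(r−g_2) = 14276.16520/0.041 = 348199.15118
P_0 = D_1/(1+r)^1 + D_2/(1+r)^2 + D_3/(1+r)^3 + D_4/(1+r)^4 + TV/(1+r)^4
    = 6841.55393 + 7623.26713 + 8494.29857 + 9464.85371 + 243085.14516 = 275509.11850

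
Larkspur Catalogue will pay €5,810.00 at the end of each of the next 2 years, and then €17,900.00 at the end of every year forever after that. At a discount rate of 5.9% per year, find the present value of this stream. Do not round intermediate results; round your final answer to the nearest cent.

€281193.01

PV of 2-year annuity: €5,810.00 × [1 − (1+0.059)^−2] / 0.059 = 10666.95735
Perpetuity value at year 2: €17,900.00 / 0.059 = 303389.83051
PV of perpetuity: 303389.83051 / (1+0.059)^2 = 270526.05484
Total PV = 10666.95735 + 270526.05484 = 281193.01219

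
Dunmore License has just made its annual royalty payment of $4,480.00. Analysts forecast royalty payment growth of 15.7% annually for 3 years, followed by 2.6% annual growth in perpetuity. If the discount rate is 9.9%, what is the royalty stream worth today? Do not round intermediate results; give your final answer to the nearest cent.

D_1 = 5183.36000
D_2 = 5997.14752
D_3 = 6938.69968
Terminal value at year 3: TV = D_3×(1+g_2)/(r−g_2) = 7119.10587/0.073 = 97521.99825
P_0 = D_1/(1+r)^1 + D_2/(1+r)^2 + D_3/(1+r)^3 + TV/(1+r)^3
    = 4716.43312 + 4965.34406 + 5227.39133 + 73469.91108 = 88379.07960

$88379.08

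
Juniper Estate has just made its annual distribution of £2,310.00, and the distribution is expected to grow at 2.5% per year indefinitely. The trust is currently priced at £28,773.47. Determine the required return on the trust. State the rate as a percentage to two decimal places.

10.73%

D₁ = £2,310.00 × 1.025 = £2,367.7500
P = D₁/(r − g) ⇒ r = D₁/P + g = £2,367.7500/£28,773.47 + 0.025 = 0.082289 + 0.025 = 0.107289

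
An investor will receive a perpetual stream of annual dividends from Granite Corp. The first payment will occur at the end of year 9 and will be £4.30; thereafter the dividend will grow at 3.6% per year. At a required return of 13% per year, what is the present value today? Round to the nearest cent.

£17.21

Value at end of year 8: C₁ / (r − g) = £4.30 / (0.13 − 0.036) = £45.7447
Discount to today: PV = £45.7447 / (1 + 0.13)^8 = £45.7447 / 2.658444 = £17.21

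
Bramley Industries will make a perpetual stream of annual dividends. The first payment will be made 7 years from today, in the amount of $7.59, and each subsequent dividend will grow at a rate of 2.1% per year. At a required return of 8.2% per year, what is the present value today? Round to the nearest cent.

$77.54

Value at end of year 6: C₁ / (r − g) = $7.59 / (0.082 − 0.021) = $124.4262
Discount to today: PV = $124.4262 / (1 + 0.082)^6 = $124.4262 / 1.604588 = $77.54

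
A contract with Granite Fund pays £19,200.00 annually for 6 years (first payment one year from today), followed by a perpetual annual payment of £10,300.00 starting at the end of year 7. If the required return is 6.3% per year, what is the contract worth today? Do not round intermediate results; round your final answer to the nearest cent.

£206846.76

PV of 6-year annuity: £19,200.00 × [1 − (1+0.063)^−6] / 0.063 = 93529.23305
Perpetuity value at year 6: £10,300.00 / 0.063 = 163492.06349
PV of perpetuity: 163492.06349 / (1+0.063)^6 = 113317.52701
Total PV = 93529.23305 + 113317.52701 = 206846.76006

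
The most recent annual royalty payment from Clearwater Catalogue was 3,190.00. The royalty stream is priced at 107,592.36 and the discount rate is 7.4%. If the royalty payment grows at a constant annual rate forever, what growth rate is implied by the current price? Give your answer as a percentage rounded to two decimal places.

4.31%

P = D₀(1+g)/(r−g) ⇒ P(r−g) = D₀(1+g) ⇒ g(P+D₀) = P·r − D₀
g = (P·r − D₀)/(P + D₀) = (107,592.36×0.074 − 3,190.00) / (107,592.36 + 3,190.00) = 0.043074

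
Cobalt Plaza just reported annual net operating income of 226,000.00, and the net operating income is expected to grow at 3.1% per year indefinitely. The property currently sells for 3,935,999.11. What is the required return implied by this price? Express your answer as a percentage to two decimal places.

9.02%

D₁ = 226,000.00 × 1.031 = 233,006.0000
P = D₁/(r − g) ⇒ r = D₁/P + g = 233,006.0000/3,935,999.11 + 0.031 = 0.059199 + 0.031 = 0.090199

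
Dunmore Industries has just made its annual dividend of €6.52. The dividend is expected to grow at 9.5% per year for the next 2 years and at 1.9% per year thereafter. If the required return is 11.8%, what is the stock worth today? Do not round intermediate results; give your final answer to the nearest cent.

D_1 = 7.13940
D_2 = 7.81764
Terminal value at year 2: TV = D_2×(1+g_2)/(r−g_2) = 7.96618/0.099 = 80.46645
P_0 = D_1/(1+r)^1 + D_2/(1+r)^2 + TV/(1+r)^2
    = 6.38587 + 6.25449 + 64.37707 = 77.01743

€77.02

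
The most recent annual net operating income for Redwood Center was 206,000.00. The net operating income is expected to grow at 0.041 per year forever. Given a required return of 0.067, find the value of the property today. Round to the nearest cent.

D₁ = D₀ × (1 + g) = 206,000.00 × 1.041 = 214,446.0000
Growing perpetuity: P = D₁ / (r − g) = 214,446.0000 / (0.067 − 0.041) = 8,247,923.08

8247923.08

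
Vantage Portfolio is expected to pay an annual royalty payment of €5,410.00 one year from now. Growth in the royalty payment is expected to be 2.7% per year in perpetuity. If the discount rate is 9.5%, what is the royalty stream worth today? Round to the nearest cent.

Growing perpetuity: P = D₁ / (r − g) = €5,410.0000 / (0.095 − 0.027) = €79,558.82

€79558.82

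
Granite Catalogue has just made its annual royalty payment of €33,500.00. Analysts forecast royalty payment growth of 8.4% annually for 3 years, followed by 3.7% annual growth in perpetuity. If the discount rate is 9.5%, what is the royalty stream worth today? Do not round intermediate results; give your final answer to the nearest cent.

D_1 = 36314.00000
D_2 = 39364.37600
D_3 = 42670.98358
Terminal value at year 3: TV = D_3×(1+g_2)/(r−g_2) = 44249.80998/0.058 = 762927.75822
P_0 = D_1/(1+r)^1 + D_2/(1+r)^2 + D_3/(1+r)^3 + TV/(1+r)^3
    = 33163.47032 + 32830.32130 + 32500.51899 + 581086.86536 = 679581.17597

€679581.18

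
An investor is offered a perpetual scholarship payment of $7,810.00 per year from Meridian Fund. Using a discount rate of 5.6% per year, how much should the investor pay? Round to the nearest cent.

Level perpetuity: PV = C / r = $7,810.00 / 0.056 = $139,464.29

$139464.29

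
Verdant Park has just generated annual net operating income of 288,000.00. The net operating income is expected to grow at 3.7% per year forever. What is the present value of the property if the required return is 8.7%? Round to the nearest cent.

5973120.00

D₁ = D₀ × (1 + g) = 288,000.00 × 1.037 = 298,656.0000
Growing perpetuity: P = D₁ / (r − g) = 298,656.0000 / (0.087 − 0.037) = 5,973,120.00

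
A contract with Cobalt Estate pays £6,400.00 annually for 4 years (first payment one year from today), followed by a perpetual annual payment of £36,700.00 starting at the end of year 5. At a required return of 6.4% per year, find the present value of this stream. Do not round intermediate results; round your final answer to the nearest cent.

£469399.36

PV of 4-year annuity: £6,400.00 × [1 − (1+0.064)^−4] / 0.064 = 21975.05195
Perpetuity value at year 4: £36,700.00 / 0.064 = 573437.50000
PV of perpetuity: 573437.50000 / (1+0.064)^4 = 447424.31146
Total PV = 21975.05195 + 447424.31146 = 469399.36341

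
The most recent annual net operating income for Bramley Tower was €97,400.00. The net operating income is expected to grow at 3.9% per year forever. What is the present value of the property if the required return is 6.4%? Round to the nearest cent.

€4047944.00

D₁ = D₀ × (1 + g) = €97,400.00 × 1.039 = €101,198.6000
Growing perpetuity: P = D₁ / (r − g) = €101,198.6000 / (0.064 − 0.039) = €4,047,944.00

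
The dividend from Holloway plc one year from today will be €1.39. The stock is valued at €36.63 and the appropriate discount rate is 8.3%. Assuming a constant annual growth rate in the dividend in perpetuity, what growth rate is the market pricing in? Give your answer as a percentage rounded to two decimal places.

4.51%

P = D₁/(r−g) ⇒ g = r − D₁/P = 0.083 − €1.39/€36.63 = 0.045053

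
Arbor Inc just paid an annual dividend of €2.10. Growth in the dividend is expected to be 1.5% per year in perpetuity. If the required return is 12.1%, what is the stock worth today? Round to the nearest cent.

D₁ = D₀ × (1 + g) = €2.10 × 1.015 = €2.1315
Growing perpetuity: P = D₁ / (r − g) = €2.1315 / (0.121 − 0.015) = €20.11

€20.11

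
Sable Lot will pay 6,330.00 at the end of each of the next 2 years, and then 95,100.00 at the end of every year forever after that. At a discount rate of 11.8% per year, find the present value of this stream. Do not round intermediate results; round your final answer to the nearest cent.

655511.17

PV of 2-year annuity: 6,330.00 × [1 − (1+0.118)^−2] / 0.118 = 10726.20415
Perpetuity value at year 2: 95,100.00 / 0.118 = 805932.20339
PV of perpetuity: 805932.20339 / (1+0.118)^2 = 644784.96564
Total PV = 10726.20415 + 644784.96564 = 655511.16979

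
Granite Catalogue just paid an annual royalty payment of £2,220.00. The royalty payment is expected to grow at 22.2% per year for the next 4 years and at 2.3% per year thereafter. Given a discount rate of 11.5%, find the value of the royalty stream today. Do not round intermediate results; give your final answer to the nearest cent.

D_1 = 2712.84000
D_2 = 3315.09048
D_3 = 4051.04057
D_4 = 4950.37157
Terminal value at year 4: TV = D_4×(1+g_2)/(r−g_2) = 5064.23012/0.092 = 55045.97955
P_0 = D_1/(1+r)^1 + D_2/(1+r)^2 + D_3/(1+r)^3 + D_4/(1+r)^4 + TV/(1+r)^4
    = 2433.04036 + 2666.52495 + 2922.41568 + 3202.86275 + 35614.44123 = 46839.28497

£46839.28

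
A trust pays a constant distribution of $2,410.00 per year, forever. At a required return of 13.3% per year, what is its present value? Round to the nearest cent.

$18120.30

Level perpetuity: PV = C / r = $2,410.00 / 0.133 = $18,120.30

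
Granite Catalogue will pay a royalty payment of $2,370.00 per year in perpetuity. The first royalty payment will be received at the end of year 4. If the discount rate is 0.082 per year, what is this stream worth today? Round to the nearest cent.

$22816.69

Value at end of year 3: C / r = $2,370.00 / 0.082 = $28,902.4390
Discount to today: PV = $28,902.4390 / (1 + 0.082)^3 = $28,902.4390 / 1.266723 = $22,816.69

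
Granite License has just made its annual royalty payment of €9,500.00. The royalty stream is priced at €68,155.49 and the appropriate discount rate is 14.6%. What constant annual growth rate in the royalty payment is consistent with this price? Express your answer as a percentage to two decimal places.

0.58%

P = D₀(1+g)/(r−g) ⇒ P(r−g) = D₀(1+g) ⇒ g(P+D₀) = P·r − D₀
g = (P·r − D₀)/(P + D₀) = (€68,155.49×0.146 − €9,500.00) / (€68,155.49 + €9,500.00) = 0.005804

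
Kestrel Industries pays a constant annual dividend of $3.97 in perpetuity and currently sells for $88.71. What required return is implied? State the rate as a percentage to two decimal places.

4.48%

P = C/r ⇒ r = C/P = $3.97/$88.71 = 0.044753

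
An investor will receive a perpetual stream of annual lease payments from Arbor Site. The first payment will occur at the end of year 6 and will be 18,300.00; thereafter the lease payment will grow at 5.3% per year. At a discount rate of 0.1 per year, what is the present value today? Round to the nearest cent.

Value at end of year 5: C₁ / (r − g) = 18,300.00 / (0.1 − 0.053) = 389,361.7021
Discount to today: PV = 389,361.7021 / (1 + 0.1)^5 = 389,361.7021 / 1.610510 = 241,762.98

241762.98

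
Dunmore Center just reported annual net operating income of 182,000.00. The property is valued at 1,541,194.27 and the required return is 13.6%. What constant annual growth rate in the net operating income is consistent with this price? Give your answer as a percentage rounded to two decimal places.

P = D₀(1+g)/(r−g) ⇒ P(r−g) = D₀(1+g) ⇒ g(P+D₀) = P·r − D₀
g = (P·r − D₀)/(P + D₀) = (1,541,194.27×0.136 − 182,000.00) / (1,541,194.27 + 182,000.00) = 0.016018

1.60%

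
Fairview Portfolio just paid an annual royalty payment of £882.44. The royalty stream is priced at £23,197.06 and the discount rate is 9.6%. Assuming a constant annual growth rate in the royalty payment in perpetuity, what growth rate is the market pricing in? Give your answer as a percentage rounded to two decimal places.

5.58%

P = D₀(1+g)/(r−g) ⇒ P(r−g) = D₀(1+g) ⇒ g(P+D₀) = P·r − D₀
g = (P·r − D₀)/(P + D₀) = (£23,197.06×0.096 − £882.44) / (£23,197.06 + £882.44) = 0.055835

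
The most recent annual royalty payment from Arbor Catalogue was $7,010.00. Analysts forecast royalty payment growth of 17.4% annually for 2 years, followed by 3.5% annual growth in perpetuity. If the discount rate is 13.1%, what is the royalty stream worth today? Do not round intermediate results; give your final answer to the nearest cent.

D_1 = 8229.74000
D_2 = 9661.71476
Terminal value at year 2: TV = D_2×(1+g_2)/(r−g_2) = 9999.87478/0.096 = 104165.36226
P_0 = D_1/(1+r)^1 + D_2/(1+r)^2 + TV/(1+r)^2
    = 7276.51636 + 7553.16552 + 81432.56576 = 96262.24764

$96262.25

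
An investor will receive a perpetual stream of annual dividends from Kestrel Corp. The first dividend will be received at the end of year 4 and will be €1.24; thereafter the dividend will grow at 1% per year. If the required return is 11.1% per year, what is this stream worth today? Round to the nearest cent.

Value at end of year 3: C₁ / (r − g) = €1.24 / (0.111 − 0.01) = €12.2772
Discount to today: PV = €12.2772 / (1 + 0.111)^3 = €12.2772 / 1.371331 = €8.95

€8.95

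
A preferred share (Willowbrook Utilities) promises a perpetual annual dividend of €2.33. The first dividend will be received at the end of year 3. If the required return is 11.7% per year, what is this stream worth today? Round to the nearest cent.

€15.96

Value at end of year 2: C / r = €2.33 / 0.117 = €19.9145
Discount to today: PV = €19.9145 / (1 + 0.117)^2 = €19.9145 / 1.247689 = €15.96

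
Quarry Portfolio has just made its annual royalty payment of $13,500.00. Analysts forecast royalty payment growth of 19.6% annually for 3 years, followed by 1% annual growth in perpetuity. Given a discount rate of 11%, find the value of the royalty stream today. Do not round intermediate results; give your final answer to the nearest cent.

$217667.11

D_1 = 16146.00000
D_2 = 19310.61600
D_3 = 23095.49674
Terminal value at year 3: TV = D_3×(1+g_2)/(r−g_2) = 23326.45170/0.1 = 233264.51703
P_0 = D_1/(1+r)^1 + D_2/(1+r)^2 + D_3/(1+r)^3 + TV/(1+r)^3
    = 14545.94595 + 15672.92915 + 16887.22816 + 170561.00442 = 217667.10767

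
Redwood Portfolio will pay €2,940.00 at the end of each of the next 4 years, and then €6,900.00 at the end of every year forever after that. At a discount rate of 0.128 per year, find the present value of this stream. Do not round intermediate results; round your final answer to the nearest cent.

PV of 4-year annuity: €2,940.00 × [1 − (1+0.128)^−4] / 0.128 = 8781.41048
Perpetuity value at year 4: €6,900.00 / 0.128 = 53906.25000
PV of perpetuity: 53906.25000 / (1+0.128)^4 = 33296.81725
Total PV = 8781.41048 + 33296.81725 = 42078.22773

€42078.23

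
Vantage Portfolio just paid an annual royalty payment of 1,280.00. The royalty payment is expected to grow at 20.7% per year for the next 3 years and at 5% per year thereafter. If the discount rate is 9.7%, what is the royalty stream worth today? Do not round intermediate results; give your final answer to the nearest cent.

D_1 = 1544.96000
D_2 = 1864.76672
D_3 = 2250.77343
Terminal value at year 3: TV = D_3×(1+g_2)/(r−g_2) = 2363.31210/0.047 = 50283.23623
P_0 = D_1/(1+r)^1 + D_2/(1+r)^2 + D_3/(1+r)^3 + TV/(1+r)^3
    = 1408.35005 + 1549.57020 + 1704.95098 + 38089.33044 = 42752.20166

42752.20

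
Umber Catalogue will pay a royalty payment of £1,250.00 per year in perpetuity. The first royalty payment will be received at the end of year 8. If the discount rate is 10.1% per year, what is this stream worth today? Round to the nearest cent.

Value at end of year 7: C / r = £1,250.00 / 0.101 = £12,376.2376
Discount to today: PV = £12,376.2376 / (1 + 0.101)^7 = £12,376.2376 / 1.961152 = £6,310.70

£6310.70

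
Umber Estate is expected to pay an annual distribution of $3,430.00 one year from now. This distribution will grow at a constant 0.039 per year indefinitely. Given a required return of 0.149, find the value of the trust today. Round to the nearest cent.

Growing perpetuity: P = D₁ / (r − g) = $3,430.0000 / (0.149 − 0.039) = $31,181.82

$31181.82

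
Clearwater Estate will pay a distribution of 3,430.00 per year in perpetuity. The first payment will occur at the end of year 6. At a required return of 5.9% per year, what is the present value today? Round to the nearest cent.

Value at end of year 5: C / r = 3,430.00 / 0.059 = 58,135.5932
Discount to today: PV = 58,135.5932 / (1 + 0.059)^5 = 58,135.5932 / 1.331925 = 43,647.79

43647.79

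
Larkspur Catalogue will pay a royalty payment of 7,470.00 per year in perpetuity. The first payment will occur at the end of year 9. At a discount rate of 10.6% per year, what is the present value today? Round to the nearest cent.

31475.58

Value at end of year 8: C / r = 7,470.00 / 0.106 = 70,471.6981
Discount to today: PV = 70,471.6981 / (1 + 0.106)^8 = 70,471.6981 / 2.238933 = 31,475.58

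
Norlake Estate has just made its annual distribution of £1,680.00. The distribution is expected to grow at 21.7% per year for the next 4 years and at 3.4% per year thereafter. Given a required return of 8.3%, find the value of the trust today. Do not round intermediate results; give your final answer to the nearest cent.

£65602.59

D_1 = 2044.56000
D_2 = 2488.22952
D_3 = 3028.17533
D_4 = 3685.28937
Terminal value at year 4: TV = D_4×(1+g_2)/(r−g_2) = 3810.58921/0.049 = 77767.12674
P_0 = D_1/(1+r)^1 + D_2/(1+r)^2 + D_3/(1+r)^3 + D_4/(1+r)^4 + TV/(1+r)^4
    = 1887.86704 + 2121.45354 + 2383.94179 + 2678.90781 + 56530.42192 = 65602.59209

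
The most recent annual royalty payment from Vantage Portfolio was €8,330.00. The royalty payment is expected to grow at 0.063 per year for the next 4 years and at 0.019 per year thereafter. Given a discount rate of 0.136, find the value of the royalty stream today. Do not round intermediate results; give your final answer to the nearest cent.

€83922.99

D_1 = 8854.79000
D_2 = 9412.64177
D_3 = 10005.63820
D_4 = 10635.99341
Terminal value at year 4: TV = D_4×(1+g_2)/(r−g_2) = 10838.07728/0.117 = 92633.13917
P_0 = D_1/(1+r)^1 + D_2/(1+r)^2 + D_3/(1+r)^3 + D_4/(1+r)^4 + TV/(1+r)^4
    = 7794.70951 + 7293.81708 + 6825.11229 + 6386.52673 + 55622.82679 = 83922.99240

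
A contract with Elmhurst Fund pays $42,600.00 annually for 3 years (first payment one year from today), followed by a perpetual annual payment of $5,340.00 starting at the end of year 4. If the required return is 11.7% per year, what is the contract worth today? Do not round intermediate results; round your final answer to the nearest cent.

$135596.64

PV of 3-year annuity: $42,600.00 × [1 − (1+0.117)^−3] / 0.117 = 102847.80045
Perpetuity value at year 3: $5,340.00 / 0.117 = 45641.02564
PV of perpetuity: 45641.02564 / (1+0.117)^3 = 32748.83657
Total PV = 102847.80045 + 32748.83657 = 135596.63702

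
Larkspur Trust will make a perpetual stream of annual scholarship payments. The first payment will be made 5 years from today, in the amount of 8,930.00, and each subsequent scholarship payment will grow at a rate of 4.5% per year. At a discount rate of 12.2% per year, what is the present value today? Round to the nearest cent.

73179.48

Value at end of year 4: C₁ / (r − g) = 8,930.00 / (0.122 − 0.045) = 115,974.0260
Discount to today: PV = 115,974.0260 / (1 + 0.122)^4 = 115,974.0260 / 1.584789 = 73,179.48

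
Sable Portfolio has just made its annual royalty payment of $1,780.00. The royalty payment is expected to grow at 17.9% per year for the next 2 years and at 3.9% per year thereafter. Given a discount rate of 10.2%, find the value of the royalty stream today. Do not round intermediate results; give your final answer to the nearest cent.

D_1 = 2098.62000
D_2 = 2474.27298
Terminal value at year 2: TV = D_2×(1+g_2)/(r−g_2) = 2570.76963/0.063 = 40805.86708
P_0 = D_1/(1+r)^1 + D_2/(1+r)^2 + TV/(1+r)^2
    = 1904.37387 + 2037.43810 + 33601.55853 = 37543.37050

$37543.37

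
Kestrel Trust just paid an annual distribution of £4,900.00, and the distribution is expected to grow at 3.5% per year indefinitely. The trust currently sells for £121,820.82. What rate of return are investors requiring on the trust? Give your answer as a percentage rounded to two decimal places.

D₁ = £4,900.00 × 1.035 = £5,071.5000
P = D₁/(r − g) ⇒ r = D₁/P + g = £5,071.5000/£121,820.82 + 0.035 = 0.041631 + 0.035 = 0.076631

7.66%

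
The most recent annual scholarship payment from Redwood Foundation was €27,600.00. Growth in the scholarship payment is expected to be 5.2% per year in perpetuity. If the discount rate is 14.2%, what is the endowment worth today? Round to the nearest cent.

€322613.33

D₁ = D₀ × (1 + g) = €27,600.00 × 1.052 = €29,035.2000
Growing perpetuity: P = D₁ / (r − g) = €29,035.2000 / (0.142 − 0.052) = €322,613.33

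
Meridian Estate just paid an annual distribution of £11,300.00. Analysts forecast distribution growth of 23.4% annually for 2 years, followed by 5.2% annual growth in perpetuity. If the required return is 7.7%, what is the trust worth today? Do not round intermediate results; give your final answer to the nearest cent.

£652024.06

D_1 = 13944.20000
D_2 = 17207.14280
Terminal value at year 2: TV = D_2×(1+g_2)/(r−g_2) = 18101.91423/0.025 = 724076.56902
P_0 = D_1/(1+r)^1 + D_2/(1+r)^2 + TV/(1+r)^2
    = 12947.26091 + 14834.65178 + 624242.14674 = 652024.05942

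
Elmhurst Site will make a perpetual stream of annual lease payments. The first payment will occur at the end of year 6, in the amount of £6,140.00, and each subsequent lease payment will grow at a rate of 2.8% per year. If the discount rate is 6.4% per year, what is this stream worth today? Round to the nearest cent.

Value at end of year 5: C₁ / (r − g) = £6,140.00 / (0.064 − 0.028) = £170,555.5556
Discount to today: PV = £170,555.5556 / (1 + 0.064)^5 = £170,555.5556 / 1.363666 = £125,071.32

£125071.32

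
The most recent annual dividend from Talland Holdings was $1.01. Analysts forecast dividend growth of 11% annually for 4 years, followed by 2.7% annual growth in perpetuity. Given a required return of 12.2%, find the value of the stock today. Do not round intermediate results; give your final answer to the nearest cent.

$14.39

D_1 = 1.12110
D_2 = 1.24442
D_3 = 1.38131
D_4 = 1.53325
Terminal value at year 4: TV = D_4×(1+g_2)/(r−g_2) = 1.57465/0.095 = 16.57525
P_0 = D_1/(1+r)^1 + D_2/(1+r)^2 + D_3/(1+r)^3 + D_4/(1+r)^4 + TV/(1+r)^4
    = 0.99920 + 0.98851 + 0.97794 + 0.96748 + 10.45896 = 14.39209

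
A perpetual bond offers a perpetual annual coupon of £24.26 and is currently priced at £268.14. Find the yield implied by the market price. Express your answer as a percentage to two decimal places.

P = C/r ⇒ r = C/P = £24.26/£268.14 = 0.090475

9.05%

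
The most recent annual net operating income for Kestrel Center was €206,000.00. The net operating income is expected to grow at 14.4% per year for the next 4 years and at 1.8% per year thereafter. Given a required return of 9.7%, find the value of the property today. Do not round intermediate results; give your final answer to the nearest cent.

D_1 = 235664.00000
D_2 = 269599.61600
D_3 = 308421.96070
D_4 = 352834.72305
Terminal value at year 4: TV = D_4×(1+g_2)/(r−g_2) = 359185.74806/0.079 = 4546655.03874
P_0 = D_1/(1+r)^1 + D_2/(1+r)^2 + D_3/(1+r)^3 + D_4/(1+r)^4 + TV/(1+r)^4
    = 214825.88879 + 224029.91502 + 233628.27965 + 243637.87778 + 3139536.19719 = 4055658.15842

€4055658.16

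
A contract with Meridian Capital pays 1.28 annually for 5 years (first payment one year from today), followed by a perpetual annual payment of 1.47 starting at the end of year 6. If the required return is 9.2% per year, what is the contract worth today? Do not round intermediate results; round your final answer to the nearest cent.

15.24

PV of 5-year annuity: 1.28 × [1 − (1+0.092)^−5] / 0.092 = 4.95302
Perpetuity value at year 5: 1.47 / 0.092 = 15.97826
PV of perpetuity: 15.97826 / (1+0.092)^5 = 10.29002
Total PV = 4.95302 + 10.29002 = 15.24305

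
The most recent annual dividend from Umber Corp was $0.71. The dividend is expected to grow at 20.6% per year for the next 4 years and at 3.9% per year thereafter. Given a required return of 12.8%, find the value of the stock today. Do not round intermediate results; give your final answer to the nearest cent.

D_1 = 0.85626
D_2 = 1.03265
D_3 = 1.24538
D_4 = 1.50192
Terminal value at year 4: TV = D_4×(1+g_2)/(r−g_2) = 1.56050/0.089 = 17.53368
P_0 = D_1/(1+r)^1 + D_2/(1+r)^2 + D_3/(1+r)^3 + D_4/(1+r)^4 + TV/(1+r)^4
    = 0.75910 + 0.81159 + 0.86771 + 0.92771 + 10.83021 = 14.19630

$14.20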